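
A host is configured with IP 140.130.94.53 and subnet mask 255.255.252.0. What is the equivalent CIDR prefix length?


Binary: 11111111.11111111.11111100.00000000
Count leading 1s
Prefix: /22


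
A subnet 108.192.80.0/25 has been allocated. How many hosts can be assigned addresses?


Host bits = 32 - 25 = 7
Total addresses = 2^7 = 128
Usable = total - 2 (network and broadcast)
Usable hosts: 126


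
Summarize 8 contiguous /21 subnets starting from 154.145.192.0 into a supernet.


Original prefix: /21
Number of subnets: 8 = 2^3
New prefix = 21 - 3 = 18
Supernet: 154.145.192.0/18


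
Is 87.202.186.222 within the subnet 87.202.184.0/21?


Subnet network: 87.202.184.0
Test IP AND mask: 87.202.184.0
Yes, 87.202.186.222 is in 87.202.184.0/21


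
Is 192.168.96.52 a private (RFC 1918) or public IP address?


RFC 1918 private ranges:
  10.0.0.0/8 (10.0.0.0 - 10.255.255.255)
  172.16.0.0/12 (172.16.0.0 - 172.31.255.255)
  192.168.0.0/16 (192.168.0.0 - 192.168.255.255)
Private (in 192.168.0.0/16)


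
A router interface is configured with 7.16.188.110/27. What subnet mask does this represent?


/27 means 27 network bits, 5 host bits
Binary: 11111111111111111111111111100000
Mask: 255.255.255.224


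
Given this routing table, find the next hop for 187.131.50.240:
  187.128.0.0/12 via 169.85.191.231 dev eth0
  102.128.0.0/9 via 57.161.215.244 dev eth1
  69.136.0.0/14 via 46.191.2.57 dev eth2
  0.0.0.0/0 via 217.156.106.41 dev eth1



Longest prefix match for 187.131.50.240:
  /12 187.128.0.0: MATCH
  /9 102.128.0.0: no
  /14 69.136.0.0: no
  /0 0.0.0.0: MATCH
Selected: next-hop 169.85.191.231 via eth0 (matched /12)


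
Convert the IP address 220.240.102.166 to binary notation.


220 = 11011100
240 = 11110000
102 = 01100110
166 = 10100110
Binary: 11011100.11110000.01100110.10100110


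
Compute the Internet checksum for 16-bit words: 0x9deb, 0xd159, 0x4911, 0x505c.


Sum all words (with carry folding):
+ 0x9deb = 0x9deb
+ 0xd159 = 0x6f45
+ 0x4911 = 0xb856
+ 0x505c = 0x08b3
One's complement: ~0x08b3
Checksum = 0xf74c


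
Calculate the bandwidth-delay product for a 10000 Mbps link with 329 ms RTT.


BDP = bandwidth * RTT
= 10000 Mbps * 329 ms
= 10000 * 1e6 * 329 / 1000 bits
= 3290000000 bits
= 411250000 bytes
= 401611.3281 KB
BDP = 3290000000 bits (411250000 bytes)


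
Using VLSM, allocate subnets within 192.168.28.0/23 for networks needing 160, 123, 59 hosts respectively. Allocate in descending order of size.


160 hosts -> /24 (254 usable): 192.168.28.0/24
123 hosts -> /25 (126 usable): 192.168.29.0/25
59 hosts -> /26 (62 usable): 192.168.29.128/26
Allocation: 192.168.28.0/24 (160 hosts, 254 usable); 192.168.29.0/25 (123 hosts, 126 usable); 192.168.29.128/26 (59 hosts, 62 usable)


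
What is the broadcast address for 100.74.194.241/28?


Network: 100.74.194.240/28
Host bits = 4
Set all host bits to 1:
Broadcast: 100.74.194.255


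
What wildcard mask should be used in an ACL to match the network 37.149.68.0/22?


Subnet mask: 255.255.252.0
Wildcard = 255.255.255.255 - subnet mask
255 - 255 = 0
255 - 255 = 0
255 - 252 = 3
255 - 0 = 255
Wildcard: 0.0.3.255


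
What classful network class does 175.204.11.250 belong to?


First octet: 175
Binary: 10101111
10xxxxxx -> Class B (128-191)
Class B, default mask 255.255.0.0 (/16)


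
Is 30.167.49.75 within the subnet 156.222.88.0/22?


Subnet network: 156.222.88.0
Test IP AND mask: 30.167.48.0
No, 30.167.49.75 is not in 156.222.88.0/22


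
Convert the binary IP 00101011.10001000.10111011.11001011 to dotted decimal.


00101011 = 43
10001000 = 136
10111011 = 187
11001011 = 203
IP: 43.136.187.203


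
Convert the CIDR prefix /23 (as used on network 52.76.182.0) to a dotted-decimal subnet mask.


/23 means 23 network bits, 9 host bits
Binary: 11111111111111111111111000000000
Mask: 255.255.254.0


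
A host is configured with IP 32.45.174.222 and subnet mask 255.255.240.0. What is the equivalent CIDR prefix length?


Binary: 11111111.11111111.11110000.00000000
Count leading 1s
Prefix: /20


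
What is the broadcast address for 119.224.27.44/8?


Network: 119.0.0.0/8
Host bits = 24
Set all host bits to 1:
Broadcast: 119.255.255.255


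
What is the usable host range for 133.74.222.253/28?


Network: 133.74.222.240
Broadcast: 133.74.222.255
First usable = network + 1
Last usable = broadcast - 1
Range: 133.74.222.241 to 133.74.222.254


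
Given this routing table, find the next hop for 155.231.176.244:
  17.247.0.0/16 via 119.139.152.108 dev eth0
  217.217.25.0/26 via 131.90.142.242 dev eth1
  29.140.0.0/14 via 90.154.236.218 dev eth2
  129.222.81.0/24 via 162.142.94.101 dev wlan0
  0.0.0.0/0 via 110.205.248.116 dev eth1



Longest prefix match for 155.231.176.244:
  /16 17.247.0.0: no
  /26 217.217.25.0: no
  /14 29.140.0.0: no
  /24 129.222.81.0: no
  /0 0.0.0.0: MATCH
Selected: next-hop 110.205.248.116 via eth1 (matched /0)


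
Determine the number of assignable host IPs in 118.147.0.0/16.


Host bits = 32 - 16 = 16
Total addresses = 2^16 = 65536
Usable = total - 2 (network and broadcast)
Usable hosts: 65534


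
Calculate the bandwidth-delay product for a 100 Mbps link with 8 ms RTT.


BDP = bandwidth * RTT
= 100 Mbps * 8 ms
= 100 * 1e6 * 8 / 1000 bits
= 800000 bits
= 100000 bytes
= 97.6562 KB
BDP = 800000 bits (100000 bytes)


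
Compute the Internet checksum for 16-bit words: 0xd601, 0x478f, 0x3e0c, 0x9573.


Sum all words (with carry folding):
+ 0xd601 = 0xd601
+ 0x478f = 0x1d91
+ 0x3e0c = 0x5b9d
+ 0x9573 = 0xf110
One's complement: ~0xf110
Checksum = 0x0eef


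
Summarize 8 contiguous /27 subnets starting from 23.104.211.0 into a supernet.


Original prefix: /27
Number of subnets: 8 = 2^3
New prefix = 27 - 3 = 24
Supernet: 23.104.211.0/24


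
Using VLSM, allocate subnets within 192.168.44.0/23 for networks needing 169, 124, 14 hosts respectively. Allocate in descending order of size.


169 hosts -> /24 (254 usable): 192.168.44.0/24
124 hosts -> /25 (126 usable): 192.168.45.0/25
14 hosts -> /28 (14 usable): 192.168.45.128/28
Allocation: 192.168.44.0/24 (169 hosts, 254 usable); 192.168.45.0/25 (124 hosts, 126 usable); 192.168.45.128/28 (14 hosts, 14 usable)


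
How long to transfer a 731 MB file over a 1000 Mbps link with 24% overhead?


Effective throughput = 1000 * (1 - 24/100) = 760 Mbps
File size in Mb = 731 * 8 = 5848 Mb
Time = 5848 / 760
Time = 7.6947 seconds


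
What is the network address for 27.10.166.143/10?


IP:   00011011.00001010.10100110.10001111
Mask: 11111111.11000000.00000000.00000000
AND operation:
Net:  00011011.00000000.00000000.00000000
Network: 27.0.0.0/10


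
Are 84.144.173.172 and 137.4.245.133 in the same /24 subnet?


Mask: 255.255.255.0
84.144.173.172 AND mask = 84.144.173.0
137.4.245.133 AND mask = 137.4.245.0
No, different subnets (84.144.173.0 vs 137.4.245.0)


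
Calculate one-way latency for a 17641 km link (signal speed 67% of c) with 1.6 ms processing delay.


Speed = 0.67 * 3e5 km/s = 201000 km/s
Propagation delay = 17641 / 201000 = 0.0878 s = 87.7662 ms
Processing delay = 1.6 ms
Total one-way latency = 89.3662 ms


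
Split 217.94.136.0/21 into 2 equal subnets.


New prefix = 21 + 1 = 22
Each subnet has 1024 addresses
  217.94.136.0/22
  217.94.140.0/22
Subnets: 217.94.136.0/22, 217.94.140.0/22


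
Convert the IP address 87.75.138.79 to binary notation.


87 = 01010111
75 = 01001011
138 = 10001010
79 = 01001111
Binary: 01010111.01001011.10001010.01001111


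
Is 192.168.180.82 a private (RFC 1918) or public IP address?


RFC 1918 private ranges:
  10.0.0.0/8 (10.0.0.0 - 10.255.255.255)
  172.16.0.0/12 (172.16.0.0 - 172.31.255.255)
  192.168.0.0/16 (192.168.0.0 - 192.168.255.255)
Private (in 192.168.0.0/16)


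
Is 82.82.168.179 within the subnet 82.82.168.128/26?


Subnet network: 82.82.168.128
Test IP AND mask: 82.82.168.128
Yes, 82.82.168.179 is in 82.82.168.128/26


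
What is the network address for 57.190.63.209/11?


IP:   00111001.10111110.00111111.11010001
Mask: 11111111.11100000.00000000.00000000
AND operation:
Net:  00111001.10100000.00000000.00000000
Network: 57.160.0.0/11


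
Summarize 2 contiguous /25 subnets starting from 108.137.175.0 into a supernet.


Original prefix: /25
Number of subnets: 2 = 2^1
New prefix = 25 - 1 = 24
Supernet: 108.137.175.0/24


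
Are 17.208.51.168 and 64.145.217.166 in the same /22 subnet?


Mask: 255.255.252.0
17.208.51.168 AND mask = 17.208.48.0
64.145.217.166 AND mask = 64.145.216.0
No, different subnets (17.208.48.0 vs 64.145.216.0)


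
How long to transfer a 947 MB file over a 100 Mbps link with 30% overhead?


Effective throughput = 100 * (1 - 30/100) = 70 Mbps
File size in Mb = 947 * 8 = 7576 Mb
Time = 7576 / 70
Time = 108.2286 seconds


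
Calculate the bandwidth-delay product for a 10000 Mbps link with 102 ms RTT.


BDP = bandwidth * RTT
= 10000 Mbps * 102 ms
= 10000 * 1e6 * 102 / 1000 bits
= 1020000000 bits
= 127500000 bytes
= 124511.7188 KB
BDP = 1020000000 bits (127500000 bytes)


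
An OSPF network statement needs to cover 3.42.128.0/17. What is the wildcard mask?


Subnet mask: 255.255.128.0
Wildcard = 255.255.255.255 - subnet mask
255 - 255 = 0
255 - 255 = 0
255 - 128 = 127
255 - 0 = 255
Wildcard: 0.0.127.255


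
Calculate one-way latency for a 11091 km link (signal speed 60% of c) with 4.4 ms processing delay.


Speed = 0.6 * 3e5 km/s = 180000 km/s
Propagation delay = 11091 / 180000 = 0.0616 s = 61.6167 ms
Processing delay = 4.4 ms
Total one-way latency = 66.0167 ms


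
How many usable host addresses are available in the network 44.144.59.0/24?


Host bits = 32 - 24 = 8
Total addresses = 2^8 = 256
Usable = total - 2 (network and broadcast)
Usable hosts: 254


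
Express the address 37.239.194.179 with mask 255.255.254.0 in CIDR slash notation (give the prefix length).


Binary: 11111111.11111111.11111110.00000000
Count leading 1s
Prefix: /23


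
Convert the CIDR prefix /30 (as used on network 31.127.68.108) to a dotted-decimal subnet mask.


/30 means 30 network bits, 2 host bits
Binary: 11111111111111111111111111111100
Mask: 255.255.255.252


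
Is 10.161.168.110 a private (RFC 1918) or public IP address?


RFC 1918 private ranges:
  10.0.0.0/8 (10.0.0.0 - 10.255.255.255)
  172.16.0.0/12 (172.16.0.0 - 172.31.255.255)
  192.168.0.0/16 (192.168.0.0 - 192.168.255.255)
Private (in 10.0.0.0/8)


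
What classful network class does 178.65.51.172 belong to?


First octet: 178
Binary: 10110010
10xxxxxx -> Class B (128-191)
Class B, default mask 255.255.0.0 (/16)


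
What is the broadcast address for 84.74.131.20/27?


Network: 84.74.131.0/27
Host bits = 5
Set all host bits to 1:
Broadcast: 84.74.131.31


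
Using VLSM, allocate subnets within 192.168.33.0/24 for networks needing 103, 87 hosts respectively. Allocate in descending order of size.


103 hosts -> /25 (126 usable): 192.168.33.0/25
87 hosts -> /25 (126 usable): 192.168.33.128/25
Allocation: 192.168.33.0/25 (103 hosts, 126 usable); 192.168.33.128/25 (87 hosts, 126 usable)


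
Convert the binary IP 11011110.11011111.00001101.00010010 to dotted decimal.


11011110 = 222
11011111 = 223
00001101 = 13
00010010 = 18
IP: 222.223.13.18


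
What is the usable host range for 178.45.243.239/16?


Network: 178.45.0.0
Broadcast: 178.45.255.255
First usable = network + 1
Last usable = broadcast - 1
Range: 178.45.0.1 to 178.45.255.254


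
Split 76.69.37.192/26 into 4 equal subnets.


New prefix = 26 + 2 = 28
Each subnet has 16 addresses
  76.69.37.192/28
  76.69.37.208/28
  76.69.37.224/28
  76.69.37.240/28
Subnets: 76.69.37.192/28, 76.69.37.208/28, 76.69.37.224/28, 76.69.37.240/28


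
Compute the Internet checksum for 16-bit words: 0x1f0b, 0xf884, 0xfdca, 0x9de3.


Sum all words (with carry folding):
+ 0x1f0b = 0x1f0b
+ 0xf884 = 0x1790
+ 0xfdca = 0x155b
+ 0x9de3 = 0xb33e
One's complement: ~0xb33e
Checksum = 0x4cc1


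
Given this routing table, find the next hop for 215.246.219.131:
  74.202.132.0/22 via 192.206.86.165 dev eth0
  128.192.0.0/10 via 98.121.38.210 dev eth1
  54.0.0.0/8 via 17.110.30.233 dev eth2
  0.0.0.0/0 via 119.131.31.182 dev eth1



Longest prefix match for 215.246.219.131:
  /22 74.202.132.0: no
  /10 128.192.0.0: no
  /8 54.0.0.0: no
  /0 0.0.0.0: MATCH
Selected: next-hop 119.131.31.182 via eth1 (matched /0)


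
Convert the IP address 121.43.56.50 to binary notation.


121 = 01111001
43 = 00101011
56 = 00111000
50 = 00110010
Binary: 01111001.00101011.00111000.00110010


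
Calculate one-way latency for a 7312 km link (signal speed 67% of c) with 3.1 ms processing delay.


Speed = 0.67 * 3e5 km/s = 201000 km/s
Propagation delay = 7312 / 201000 = 0.0364 s = 36.3781 ms
Processing delay = 3.1 ms
Total one-way latency = 39.4781 ms


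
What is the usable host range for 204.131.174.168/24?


Network: 204.131.174.0
Broadcast: 204.131.174.255
First usable = network + 1
Last usable = broadcast - 1
Range: 204.131.174.1 to 204.131.174.254


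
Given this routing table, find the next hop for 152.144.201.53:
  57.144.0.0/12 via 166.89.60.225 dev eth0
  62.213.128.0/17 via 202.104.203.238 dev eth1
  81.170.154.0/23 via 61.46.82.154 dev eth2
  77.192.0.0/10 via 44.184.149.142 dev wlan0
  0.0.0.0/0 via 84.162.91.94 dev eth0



Longest prefix match for 152.144.201.53:
  /12 57.144.0.0: no
  /17 62.213.128.0: no
  /23 81.170.154.0: no
  /10 77.192.0.0: no
  /0 0.0.0.0: MATCH
Selected: next-hop 84.162.91.94 via eth0 (matched /0)


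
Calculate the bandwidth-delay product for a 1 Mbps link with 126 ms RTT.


BDP = bandwidth * RTT
= 1 Mbps * 126 ms
= 1 * 1e6 * 126 / 1000 bits
= 126000 bits
= 15750 bytes
= 15.3809 KB
BDP = 126000 bits (15750 bytes)


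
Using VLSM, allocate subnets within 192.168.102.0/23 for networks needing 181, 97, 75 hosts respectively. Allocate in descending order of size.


181 hosts -> /24 (254 usable): 192.168.102.0/24
97 hosts -> /25 (126 usable): 192.168.103.0/25
75 hosts -> /25 (126 usable): 192.168.103.128/25
Allocation: 192.168.102.0/24 (181 hosts, 254 usable); 192.168.103.0/25 (97 hosts, 126 usable); 192.168.103.128/25 (75 hosts, 126 usable)


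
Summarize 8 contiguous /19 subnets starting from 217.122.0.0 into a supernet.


Original prefix: /19
Number of subnets: 8 = 2^3
New prefix = 19 - 3 = 16
Supernet: 217.122.0.0/16


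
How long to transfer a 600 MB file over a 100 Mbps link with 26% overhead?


Effective throughput = 100 * (1 - 26/100) = 74 Mbps
File size in Mb = 600 * 8 = 4800 Mb
Time = 4800 / 74
Time = 64.8649 seconds


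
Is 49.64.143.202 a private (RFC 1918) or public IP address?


RFC 1918 private ranges:
  10.0.0.0/8 (10.0.0.0 - 10.255.255.255)
  172.16.0.0/12 (172.16.0.0 - 172.31.255.255)
  192.168.0.0/16 (192.168.0.0 - 192.168.255.255)
Public (not in any RFC 1918 range)


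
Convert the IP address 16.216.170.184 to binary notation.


16 = 00010000
216 = 11011000
170 = 10101010
184 = 10111000
Binary: 00010000.11011000.10101010.10111000


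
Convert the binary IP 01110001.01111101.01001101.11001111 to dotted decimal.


01110001 = 113
01111101 = 125
01001101 = 77
11001111 = 207
IP: 113.125.77.207


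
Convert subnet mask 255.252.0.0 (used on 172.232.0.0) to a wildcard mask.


Subnet mask: 255.252.0.0
Wildcard = 255.255.255.255 - subnet mask
255 - 255 = 0
255 - 252 = 3
255 - 0 = 255
255 - 0 = 255
Wildcard: 0.3.255.255


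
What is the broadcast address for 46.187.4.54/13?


Network: 46.184.0.0/13
Host bits = 19
Set all host bits to 1:
Broadcast: 46.191.255.255


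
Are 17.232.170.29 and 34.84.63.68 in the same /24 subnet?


Mask: 255.255.255.0
17.232.170.29 AND mask = 17.232.170.0
34.84.63.68 AND mask = 34.84.63.0
No, different subnets (17.232.170.0 vs 34.84.63.0)


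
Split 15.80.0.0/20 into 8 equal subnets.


New prefix = 20 + 3 = 23
Each subnet has 512 addresses
  15.80.0.0/23
  15.80.2.0/23
  15.80.4.0/23
  15.80.6.0/23
  15.80.8.0/23
  15.80.10.0/23
  15.80.12.0/23
  15.80.14.0/23
Subnets: 15.80.0.0/23, 15.80.2.0/23, 15.80.4.0/23, 15.80.6.0/23, 15.80.8.0/23, 15.80.10.0/23, 15.80.12.0/23, 15.80.14.0/23


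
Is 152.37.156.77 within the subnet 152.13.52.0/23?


Subnet network: 152.13.52.0
Test IP AND mask: 152.37.156.0
No, 152.37.156.77 is not in 152.13.52.0/23


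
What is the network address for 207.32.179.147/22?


IP:   11001111.00100000.10110011.10010011
Mask: 11111111.11111111.11111100.00000000
AND operation:
Net:  11001111.00100000.10110000.00000000
Network: 207.32.176.0/22


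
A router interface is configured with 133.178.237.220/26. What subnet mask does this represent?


/26 means 26 network bits, 6 host bits
Binary: 11111111111111111111111111000000
Mask: 255.255.255.192


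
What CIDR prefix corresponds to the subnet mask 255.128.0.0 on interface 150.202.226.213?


Binary: 11111111.10000000.00000000.00000000
Count leading 1s
Prefix: /9


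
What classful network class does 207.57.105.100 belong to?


First octet: 207
Binary: 11001111
110xxxxx -> Class C (192-223)
Class C, default mask 255.255.255.0 (/24)


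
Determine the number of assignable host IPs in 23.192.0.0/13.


Host bits = 32 - 13 = 19
Total addresses = 2^19 = 524288
Usable = total - 2 (network and broadcast)
Usable hosts: 524286


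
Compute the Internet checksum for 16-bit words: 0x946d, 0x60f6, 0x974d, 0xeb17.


Sum all words (with carry folding):
+ 0x946d = 0x946d
+ 0x60f6 = 0xf563
+ 0x974d = 0x8cb1
+ 0xeb17 = 0x77c9
One's complement: ~0x77c9
Checksum = 0x8836


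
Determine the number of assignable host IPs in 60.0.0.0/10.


Host bits = 32 - 10 = 22
Total addresses = 2^22 = 4194304
Usable = total - 2 (network and broadcast)
Usable hosts: 4194302


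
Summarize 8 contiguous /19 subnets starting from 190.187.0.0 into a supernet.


Original prefix: /19
Number of subnets: 8 = 2^3
New prefix = 19 - 3 = 16
Supernet: 190.187.0.0/16


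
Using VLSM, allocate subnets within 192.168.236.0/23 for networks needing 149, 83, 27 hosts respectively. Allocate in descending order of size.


149 hosts -> /24 (254 usable): 192.168.236.0/24
83 hosts -> /25 (126 usable): 192.168.237.0/25
27 hosts -> /27 (30 usable): 192.168.237.128/27
Allocation: 192.168.236.0/24 (149 hosts, 254 usable); 192.168.237.0/25 (83 hosts, 126 usable); 192.168.237.128/27 (27 hosts, 30 usable)


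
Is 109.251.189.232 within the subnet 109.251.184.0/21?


Subnet network: 109.251.184.0
Test IP AND mask: 109.251.184.0
Yes, 109.251.189.232 is in 109.251.184.0/21


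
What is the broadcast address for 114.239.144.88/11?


Network: 114.224.0.0/11
Host bits = 21
Set all host bits to 1:
Broadcast: 114.255.255.255


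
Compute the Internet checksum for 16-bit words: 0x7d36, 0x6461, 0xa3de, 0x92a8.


Sum all words (with carry folding):
+ 0x7d36 = 0x7d36
+ 0x6461 = 0xe197
+ 0xa3de = 0x8576
+ 0x92a8 = 0x181f
One's complement: ~0x181f
Checksum = 0xe7e0


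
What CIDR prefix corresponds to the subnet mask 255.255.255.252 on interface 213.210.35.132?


Binary: 11111111.11111111.11111111.11111100
Count leading 1s
Prefix: /30


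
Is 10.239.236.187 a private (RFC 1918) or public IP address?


RFC 1918 private ranges:
  10.0.0.0/8 (10.0.0.0 - 10.255.255.255)
  172.16.0.0/12 (172.16.0.0 - 172.31.255.255)
  192.168.0.0/16 (192.168.0.0 - 192.168.255.255)
Private (in 10.0.0.0/8)


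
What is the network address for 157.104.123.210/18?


IP:   10011101.01101000.01111011.11010010
Mask: 11111111.11111111.11000000.00000000
AND operation:
Net:  10011101.01101000.01000000.00000000
Network: 157.104.64.0/18


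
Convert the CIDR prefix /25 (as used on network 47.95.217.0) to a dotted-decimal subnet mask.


/25 means 25 network bits, 7 host bits
Binary: 11111111111111111111111110000000
Mask: 255.255.255.128


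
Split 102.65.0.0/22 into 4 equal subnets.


New prefix = 22 + 2 = 24
Each subnet has 256 addresses
  102.65.0.0/24
  102.65.1.0/24
  102.65.2.0/24
  102.65.3.0/24
Subnets: 102.65.0.0/24, 102.65.1.0/24, 102.65.2.0/24, 102.65.3.0/24


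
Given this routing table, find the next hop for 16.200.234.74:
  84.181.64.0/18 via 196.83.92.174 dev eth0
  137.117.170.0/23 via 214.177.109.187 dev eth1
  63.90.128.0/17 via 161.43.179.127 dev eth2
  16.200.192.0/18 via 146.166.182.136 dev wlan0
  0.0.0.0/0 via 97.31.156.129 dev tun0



Longest prefix match for 16.200.234.74:
  /18 84.181.64.0: no
  /23 137.117.170.0: no
  /17 63.90.128.0: no
  /18 16.200.192.0: MATCH
  /0 0.0.0.0: MATCH
Selected: next-hop 146.166.182.136 via wlan0 (matched /18)


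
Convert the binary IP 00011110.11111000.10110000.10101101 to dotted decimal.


00011110 = 30
11111000 = 248
10110000 = 176
10101101 = 173
IP: 30.248.176.173


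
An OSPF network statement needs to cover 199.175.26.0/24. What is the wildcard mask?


Subnet mask: 255.255.255.0
Wildcard = 255.255.255.255 - subnet mask
255 - 255 = 0
255 - 255 = 0
255 - 255 = 0
255 - 0 = 255
Wildcard: 0.0.0.255


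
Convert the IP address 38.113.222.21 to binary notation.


38 = 00100110
113 = 01110001
222 = 11011110
21 = 00010101
Binary: 00100110.01110001.11011110.00010101


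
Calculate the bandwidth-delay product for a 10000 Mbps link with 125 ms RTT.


BDP = bandwidth * RTT
= 10000 Mbps * 125 ms
= 10000 * 1e6 * 125 / 1000 bits
= 1250000000 bits
= 156250000 bytes
= 152587.8906 KB
BDP = 1250000000 bits (156250000 bytes)


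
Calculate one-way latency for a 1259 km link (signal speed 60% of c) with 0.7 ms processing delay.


Speed = 0.6 * 3e5 km/s = 180000 km/s
Propagation delay = 1259 / 180000 = 0.007 s = 6.9944 ms
Processing delay = 0.7 ms
Total one-way latency = 7.6944 ms


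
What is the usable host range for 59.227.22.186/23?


Network: 59.227.22.0
Broadcast: 59.227.23.255
First usable = network + 1
Last usable = broadcast - 1
Range: 59.227.22.1 to 59.227.23.254


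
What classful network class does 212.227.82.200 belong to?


First octet: 212
Binary: 11010100
110xxxxx -> Class C (192-223)
Class C, default mask 255.255.255.0 (/24)


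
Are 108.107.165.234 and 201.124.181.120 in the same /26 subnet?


Mask: 255.255.255.192
108.107.165.234 AND mask = 108.107.165.192
201.124.181.120 AND mask = 201.124.181.64
No, different subnets (108.107.165.192 vs 201.124.181.64)


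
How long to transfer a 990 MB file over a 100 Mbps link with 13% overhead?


Effective throughput = 100 * (1 - 13/100) = 87 Mbps
File size in Mb = 990 * 8 = 7920 Mb
Time = 7920 / 87
Time = 91.0345 seconds


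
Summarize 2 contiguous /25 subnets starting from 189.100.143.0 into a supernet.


Original prefix: /25
Number of subnets: 2 = 2^1
New prefix = 25 - 1 = 24
Supernet: 189.100.143.0/24


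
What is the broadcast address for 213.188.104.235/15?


Network: 213.188.0.0/15
Host bits = 17
Set all host bits to 1:
Broadcast: 213.189.255.255


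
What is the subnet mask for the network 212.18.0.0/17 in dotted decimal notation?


/17 means 17 network bits, 15 host bits
Binary: 11111111111111111000000000000000
Mask: 255.255.128.0


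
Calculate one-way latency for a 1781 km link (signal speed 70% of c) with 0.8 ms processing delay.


Speed = 0.7 * 3e5 km/s = 210000 km/s
Propagation delay = 1781 / 210000 = 0.0085 s = 8.481 ms
Processing delay = 0.8 ms
Total one-way latency = 9.281 ms


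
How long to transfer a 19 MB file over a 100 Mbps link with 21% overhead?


Effective throughput = 100 * (1 - 21/100) = 79 Mbps
File size in Mb = 19 * 8 = 152 Mb
Time = 152 / 79
Time = 1.9241 seconds


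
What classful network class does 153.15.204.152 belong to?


First octet: 153
Binary: 10011001
10xxxxxx -> Class B (128-191)
Class B, default mask 255.255.0.0 (/16)


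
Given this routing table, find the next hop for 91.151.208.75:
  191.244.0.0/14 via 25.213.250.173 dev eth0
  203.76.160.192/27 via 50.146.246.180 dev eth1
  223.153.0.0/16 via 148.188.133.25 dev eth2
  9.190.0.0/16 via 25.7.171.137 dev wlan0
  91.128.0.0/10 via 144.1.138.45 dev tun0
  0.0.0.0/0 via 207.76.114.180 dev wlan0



Longest prefix match for 91.151.208.75:
  /14 191.244.0.0: no
  /27 203.76.160.192: no
  /16 223.153.0.0: no
  /16 9.190.0.0: no
  /10 91.128.0.0: MATCH
  /0 0.0.0.0: MATCH
Selected: next-hop 144.1.138.45 via tun0 (matched /10)


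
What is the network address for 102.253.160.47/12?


IP:   01100110.11111101.10100000.00101111
Mask: 11111111.11110000.00000000.00000000
AND operation:
Net:  01100110.11110000.00000000.00000000
Network: 102.240.0.0/12


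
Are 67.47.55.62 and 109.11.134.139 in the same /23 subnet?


Mask: 255.255.254.0
67.47.55.62 AND mask = 67.47.54.0
109.11.134.139 AND mask = 109.11.134.0
No, different subnets (67.47.54.0 vs 109.11.134.0)


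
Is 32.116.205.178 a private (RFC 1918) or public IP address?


RFC 1918 private ranges:
  10.0.0.0/8 (10.0.0.0 - 10.255.255.255)
  172.16.0.0/12 (172.16.0.0 - 172.31.255.255)
  192.168.0.0/16 (192.168.0.0 - 192.168.255.255)
Public (not in any RFC 1918 range)


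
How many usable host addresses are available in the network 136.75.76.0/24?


Host bits = 32 - 24 = 8
Total addresses = 2^8 = 256
Usable = total - 2 (network and broadcast)
Usable hosts: 254


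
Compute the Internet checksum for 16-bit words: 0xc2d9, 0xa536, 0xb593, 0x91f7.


Sum all words (with carry folding):
+ 0xc2d9 = 0xc2d9
+ 0xa536 = 0x6810
+ 0xb593 = 0x1da4
+ 0x91f7 = 0xaf9b
One's complement: ~0xaf9b
Checksum = 0x5064


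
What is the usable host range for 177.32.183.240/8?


Network: 177.0.0.0
Broadcast: 177.255.255.255
First usable = network + 1
Last usable = broadcast - 1
Range: 177.0.0.1 to 177.255.255.254


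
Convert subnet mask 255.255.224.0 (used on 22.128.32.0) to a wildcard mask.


Subnet mask: 255.255.224.0
Wildcard = 255.255.255.255 - subnet mask
255 - 255 = 0
255 - 255 = 0
255 - 224 = 31
255 - 0 = 255
Wildcard: 0.0.31.255


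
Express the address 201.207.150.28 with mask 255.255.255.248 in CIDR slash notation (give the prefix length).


Binary: 11111111.11111111.11111111.11111000
Count leading 1s
Prefix: /29


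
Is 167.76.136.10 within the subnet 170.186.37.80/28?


Subnet network: 170.186.37.80
Test IP AND mask: 167.76.136.0
No, 167.76.136.10 is not in 170.186.37.80/28


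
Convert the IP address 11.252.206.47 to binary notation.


11 = 00001011
252 = 11111100
206 = 11001110
47 = 00101111
Binary: 00001011.11111100.11001110.00101111


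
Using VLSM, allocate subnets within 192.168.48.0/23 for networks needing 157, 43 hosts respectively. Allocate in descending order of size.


157 hosts -> /24 (254 usable): 192.168.48.0/24
43 hosts -> /26 (62 usable): 192.168.49.0/26
Allocation: 192.168.48.0/24 (157 hosts, 254 usable); 192.168.49.0/26 (43 hosts, 62 usable)


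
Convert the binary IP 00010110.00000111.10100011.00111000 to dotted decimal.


00010110 = 22
00000111 = 7
10100011 = 163
00111000 = 56
IP: 22.7.163.56


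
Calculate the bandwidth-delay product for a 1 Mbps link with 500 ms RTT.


BDP = bandwidth * RTT
= 1 Mbps * 500 ms
= 1 * 1e6 * 500 / 1000 bits
= 500000 bits
= 62500 bytes
= 61.0352 KB
BDP = 500000 bits (62500 bytes)


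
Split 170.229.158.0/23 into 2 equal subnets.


New prefix = 23 + 1 = 24
Each subnet has 256 addresses
  170.229.158.0/24
  170.229.159.0/24
Subnets: 170.229.158.0/24, 170.229.159.0/24


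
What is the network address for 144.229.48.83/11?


IP:   10010000.11100101.00110000.01010011
Mask: 11111111.11100000.00000000.00000000
AND operation:
Net:  10010000.11100000.00000000.00000000
Network: 144.224.0.0/11


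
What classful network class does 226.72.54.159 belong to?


First octet: 226
Binary: 11100010
1110xxxx -> Class D (224-239)
Class D (multicast), default mask N/A


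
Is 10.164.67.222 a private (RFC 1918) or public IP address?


RFC 1918 private ranges:
  10.0.0.0/8 (10.0.0.0 - 10.255.255.255)
  172.16.0.0/12 (172.16.0.0 - 172.31.255.255)
  192.168.0.0/16 (192.168.0.0 - 192.168.255.255)
Private (in 10.0.0.0/8)


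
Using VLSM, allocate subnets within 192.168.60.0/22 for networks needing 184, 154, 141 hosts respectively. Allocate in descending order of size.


184 hosts -> /24 (254 usable): 192.168.60.0/24
154 hosts -> /24 (254 usable): 192.168.61.0/24
141 hosts -> /24 (254 usable): 192.168.62.0/24
Allocation: 192.168.60.0/24 (184 hosts, 254 usable); 192.168.61.0/24 (154 hosts, 254 usable); 192.168.62.0/24 (141 hosts, 254 usable)


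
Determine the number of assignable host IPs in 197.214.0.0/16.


Host bits = 32 - 16 = 16
Total addresses = 2^16 = 65536
Usable = total - 2 (network and broadcast)
Usable hosts: 65534


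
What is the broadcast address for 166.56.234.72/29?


Network: 166.56.234.72/29
Host bits = 3
Set all host bits to 1:
Broadcast: 166.56.234.79


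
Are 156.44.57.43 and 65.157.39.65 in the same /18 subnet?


Mask: 255.255.192.0
156.44.57.43 AND mask = 156.44.0.0
65.157.39.65 AND mask = 65.157.0.0
No, different subnets (156.44.0.0 vs 65.157.0.0)


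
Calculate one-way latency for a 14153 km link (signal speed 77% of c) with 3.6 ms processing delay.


Speed = 0.77 * 3e5 km/s = 231000 km/s
Propagation delay = 14153 / 231000 = 0.0613 s = 61.2684 ms
Processing delay = 3.6 ms
Total one-way latency = 64.8684 ms


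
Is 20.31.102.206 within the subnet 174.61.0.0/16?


Subnet network: 174.61.0.0
Test IP AND mask: 20.31.0.0
No, 20.31.102.206 is not in 174.61.0.0/16


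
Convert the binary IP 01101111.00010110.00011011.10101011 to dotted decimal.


01101111 = 111
00010110 = 22
00011011 = 27
10101011 = 171
IP: 111.22.27.171


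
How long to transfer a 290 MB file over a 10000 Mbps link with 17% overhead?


Effective throughput = 10000 * (1 - 17/100) = 8300 Mbps
File size in Mb = 290 * 8 = 2320 Mb
Time = 2320 / 8300
Time = 0.2795 seconds


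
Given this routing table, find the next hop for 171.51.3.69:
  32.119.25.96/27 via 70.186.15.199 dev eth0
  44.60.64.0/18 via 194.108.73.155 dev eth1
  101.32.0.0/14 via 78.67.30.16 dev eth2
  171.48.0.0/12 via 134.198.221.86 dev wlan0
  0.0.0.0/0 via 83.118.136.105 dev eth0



Longest prefix match for 171.51.3.69:
  /27 32.119.25.96: no
  /18 44.60.64.0: no
  /14 101.32.0.0: no
  /12 171.48.0.0: MATCH
  /0 0.0.0.0: MATCH
Selected: next-hop 134.198.221.86 via wlan0 (matched /12)


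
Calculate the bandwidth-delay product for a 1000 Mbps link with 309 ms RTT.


BDP = bandwidth * RTT
= 1000 Mbps * 309 ms
= 1000 * 1e6 * 309 / 1000 bits
= 309000000 bits
= 38625000 bytes
= 37719.7266 KB
BDP = 309000000 bits (38625000 bytes)


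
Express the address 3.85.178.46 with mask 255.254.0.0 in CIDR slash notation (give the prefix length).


Binary: 11111111.11111110.00000000.00000000
Count leading 1s
Prefix: /15


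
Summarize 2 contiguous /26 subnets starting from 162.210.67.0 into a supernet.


Original prefix: /26
Number of subnets: 2 = 2^1
New prefix = 26 - 1 = 25
Supernet: 162.210.67.0/25


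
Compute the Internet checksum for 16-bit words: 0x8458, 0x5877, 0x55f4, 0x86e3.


Sum all words (with carry folding):
+ 0x8458 = 0x8458
+ 0x5877 = 0xdccf
+ 0x55f4 = 0x32c4
+ 0x86e3 = 0xb9a7
One's complement: ~0xb9a7
Checksum = 0x4658


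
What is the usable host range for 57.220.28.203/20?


Network: 57.220.16.0
Broadcast: 57.220.31.255
First usable = network + 1
Last usable = broadcast - 1
Range: 57.220.16.1 to 57.220.31.254


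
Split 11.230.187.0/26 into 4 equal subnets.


New prefix = 26 + 2 = 28
Each subnet has 16 addresses
  11.230.187.0/28
  11.230.187.16/28
  11.230.187.32/28
  11.230.187.48/28
Subnets: 11.230.187.0/28, 11.230.187.16/28, 11.230.187.32/28, 11.230.187.48/28


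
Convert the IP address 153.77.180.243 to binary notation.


153 = 10011001
77 = 01001101
180 = 10110100
243 = 11110011
Binary: 10011001.01001101.10110100.11110011


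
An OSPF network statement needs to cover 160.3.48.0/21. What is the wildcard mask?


Subnet mask: 255.255.248.0
Wildcard = 255.255.255.255 - subnet mask
255 - 255 = 0
255 - 255 = 0
255 - 248 = 7
255 - 0 = 255
Wildcard: 0.0.7.255


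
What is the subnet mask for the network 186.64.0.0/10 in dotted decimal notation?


/10 means 10 network bits, 22 host bits
Binary: 11111111110000000000000000000000
Mask: 255.192.0.0


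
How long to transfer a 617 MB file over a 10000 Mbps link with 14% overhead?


Effective throughput = 10000 * (1 - 14/100) = 8600 Mbps
File size in Mb = 617 * 8 = 4936 Mb
Time = 4936 / 8600
Time = 0.574 seconds


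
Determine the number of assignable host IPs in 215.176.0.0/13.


Host bits = 32 - 13 = 19
Total addresses = 2^19 = 524288
Usable = total - 2 (network and broadcast)
Usable hosts: 524286


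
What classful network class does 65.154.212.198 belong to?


First octet: 65
Binary: 01000001
0xxxxxxx -> Class A (1-126)
Class A, default mask 255.0.0.0 (/8)


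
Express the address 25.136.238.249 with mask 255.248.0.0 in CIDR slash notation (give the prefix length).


Binary: 11111111.11111000.00000000.00000000
Count leading 1s
Prefix: /13


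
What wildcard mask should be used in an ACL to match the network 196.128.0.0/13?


Subnet mask: 255.248.0.0
Wildcard = 255.255.255.255 - subnet mask
255 - 255 = 0
255 - 248 = 7
255 - 0 = 255
255 - 0 = 255
Wildcard: 0.7.255.255


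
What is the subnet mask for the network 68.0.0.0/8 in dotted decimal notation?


/8 means 8 network bits, 24 host bits
Binary: 11111111000000000000000000000000
Mask: 255.0.0.0


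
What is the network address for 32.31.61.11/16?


IP:   00100000.00011111.00111101.00001011
Mask: 11111111.11111111.00000000.00000000
AND operation:
Net:  00100000.00011111.00000000.00000000
Network: 32.31.0.0/16


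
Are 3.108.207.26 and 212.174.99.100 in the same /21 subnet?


Mask: 255.255.248.0
3.108.207.26 AND mask = 3.108.200.0
212.174.99.100 AND mask = 212.174.96.0
No, different subnets (3.108.200.0 vs 212.174.96.0)


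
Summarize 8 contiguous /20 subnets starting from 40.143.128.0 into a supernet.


Original prefix: /20
Number of subnets: 8 = 2^3
New prefix = 20 - 3 = 17
Supernet: 40.143.128.0/17


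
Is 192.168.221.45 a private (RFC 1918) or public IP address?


RFC 1918 private ranges:
  10.0.0.0/8 (10.0.0.0 - 10.255.255.255)
  172.16.0.0/12 (172.16.0.0 - 172.31.255.255)
  192.168.0.0/16 (192.168.0.0 - 192.168.255.255)
Private (in 192.168.0.0/16)


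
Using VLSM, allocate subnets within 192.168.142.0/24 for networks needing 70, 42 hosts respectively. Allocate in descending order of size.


70 hosts -> /25 (126 usable): 192.168.142.0/25
42 hosts -> /26 (62 usable): 192.168.142.128/26
Allocation: 192.168.142.0/25 (70 hosts, 126 usable); 192.168.142.128/26 (42 hosts, 62 usable)


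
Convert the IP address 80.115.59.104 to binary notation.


80 = 01010000
115 = 01110011
59 = 00111011
104 = 01101000
Binary: 01010000.01110011.00111011.01101000


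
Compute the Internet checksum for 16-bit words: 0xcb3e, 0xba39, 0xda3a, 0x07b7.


Sum all words (with carry folding):
+ 0xcb3e = 0xcb3e
+ 0xba39 = 0x8578
+ 0xda3a = 0x5fb3
+ 0x07b7 = 0x676a
One's complement: ~0x676a
Checksum = 0x9895


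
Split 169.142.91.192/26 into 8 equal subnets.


New prefix = 26 + 3 = 29
Each subnet has 8 addresses
  169.142.91.192/29
  169.142.91.200/29
  169.142.91.208/29
  169.142.91.216/29
  169.142.91.224/29
  169.142.91.232/29
  169.142.91.240/29
  169.142.91.248/29
Subnets: 169.142.91.192/29, 169.142.91.200/29, 169.142.91.208/29, 169.142.91.216/29, 169.142.91.224/29, 169.142.91.232/29, 169.142.91.240/29, 169.142.91.248/29


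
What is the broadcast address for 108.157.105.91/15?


Network: 108.156.0.0/15
Host bits = 17
Set all host bits to 1:
Broadcast: 108.157.255.255


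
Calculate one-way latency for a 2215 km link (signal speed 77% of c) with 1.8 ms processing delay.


Speed = 0.77 * 3e5 km/s = 231000 km/s
Propagation delay = 2215 / 231000 = 0.0096 s = 9.5887 ms
Processing delay = 1.8 ms
Total one-way latency = 11.3887 ms


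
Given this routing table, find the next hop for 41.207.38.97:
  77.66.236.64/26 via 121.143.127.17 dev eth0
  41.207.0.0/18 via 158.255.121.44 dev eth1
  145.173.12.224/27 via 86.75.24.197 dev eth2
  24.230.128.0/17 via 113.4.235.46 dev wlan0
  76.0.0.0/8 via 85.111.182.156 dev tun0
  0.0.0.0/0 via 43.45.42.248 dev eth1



Longest prefix match for 41.207.38.97:
  /26 77.66.236.64: no
  /18 41.207.0.0: MATCH
  /27 145.173.12.224: no
  /17 24.230.128.0: no
  /8 76.0.0.0: no
  /0 0.0.0.0: MATCH
Selected: next-hop 158.255.121.44 via eth1 (matched /18)


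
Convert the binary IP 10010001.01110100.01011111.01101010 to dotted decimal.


10010001 = 145
01110100 = 116
01011111 = 95
01101010 = 106
IP: 145.116.95.106


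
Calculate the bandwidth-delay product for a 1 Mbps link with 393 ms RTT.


BDP = bandwidth * RTT
= 1 Mbps * 393 ms
= 1 * 1e6 * 393 / 1000 bits
= 393000 bits
= 49125 bytes
= 47.9736 KB
BDP = 393000 bits (49125 bytes)


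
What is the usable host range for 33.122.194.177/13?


Network: 33.120.0.0
Broadcast: 33.127.255.255
First usable = network + 1
Last usable = broadcast - 1
Range: 33.120.0.1 to 33.127.255.254


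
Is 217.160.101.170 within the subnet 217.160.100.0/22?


Subnet network: 217.160.100.0
Test IP AND mask: 217.160.100.0
Yes, 217.160.101.170 is in 217.160.100.0/22


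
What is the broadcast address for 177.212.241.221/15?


Network: 177.212.0.0/15
Host bits = 17
Set all host bits to 1:
Broadcast: 177.213.255.255


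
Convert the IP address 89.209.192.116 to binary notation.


89 = 01011001
209 = 11010001
192 = 11000000
116 = 01110100
Binary: 01011001.11010001.11000000.01110100


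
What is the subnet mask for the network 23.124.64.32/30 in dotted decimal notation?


/30 means 30 network bits, 2 host bits
Binary: 11111111111111111111111111111100
Mask: 255.255.255.252


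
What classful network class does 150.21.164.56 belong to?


First octet: 150
Binary: 10010110
10xxxxxx -> Class B (128-191)
Class B, default mask 255.255.0.0 (/16)


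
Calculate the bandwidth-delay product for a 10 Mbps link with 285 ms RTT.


BDP = bandwidth * RTT
= 10 Mbps * 285 ms
= 10 * 1e6 * 285 / 1000 bits
= 2850000 bits
= 356250 bytes
= 347.9004 KB
BDP = 2850000 bits (356250 bytes)


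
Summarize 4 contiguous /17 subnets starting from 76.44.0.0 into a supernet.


Original prefix: /17
Number of subnets: 4 = 2^2
New prefix = 17 - 2 = 15
Supernet: 76.44.0.0/15


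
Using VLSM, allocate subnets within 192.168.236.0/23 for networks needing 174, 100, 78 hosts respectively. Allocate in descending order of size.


174 hosts -> /24 (254 usable): 192.168.236.0/24
100 hosts -> /25 (126 usable): 192.168.237.0/25
78 hosts -> /25 (126 usable): 192.168.237.128/25
Allocation: 192.168.236.0/24 (174 hosts, 254 usable); 192.168.237.0/25 (100 hosts, 126 usable); 192.168.237.128/25 (78 hosts, 126 usable)


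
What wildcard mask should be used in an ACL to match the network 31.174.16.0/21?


Subnet mask: 255.255.248.0
Wildcard = 255.255.255.255 - subnet mask
255 - 255 = 0
255 - 255 = 0
255 - 248 = 7
255 - 0 = 255
Wildcard: 0.0.7.255


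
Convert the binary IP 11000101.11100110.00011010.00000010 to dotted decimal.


11000101 = 197
11100110 = 230
00011010 = 26
00000010 = 2
IP: 197.230.26.2


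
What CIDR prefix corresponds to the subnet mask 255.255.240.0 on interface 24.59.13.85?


Binary: 11111111.11111111.11110000.00000000
Count leading 1s
Prefix: /20


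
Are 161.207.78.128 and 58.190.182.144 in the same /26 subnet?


Mask: 255.255.255.192
161.207.78.128 AND mask = 161.207.78.128
58.190.182.144 AND mask = 58.190.182.128
No, different subnets (161.207.78.128 vs 58.190.182.128)
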